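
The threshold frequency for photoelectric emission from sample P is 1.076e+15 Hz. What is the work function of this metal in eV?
4.45 eV

At the threshold frequency, photon energy equals work function:
φ = hf₀

Calculating:
φ = (6.626×10⁻³⁴ J·s)(1.076e+15 Hz)
φ = 4.45 eV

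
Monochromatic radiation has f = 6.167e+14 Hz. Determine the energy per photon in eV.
2.5505 eV

Using E = hf:

E = hf = (6.626×10⁻³⁴ J·s)(6.167e+14 Hz)
E = 2.5505 eV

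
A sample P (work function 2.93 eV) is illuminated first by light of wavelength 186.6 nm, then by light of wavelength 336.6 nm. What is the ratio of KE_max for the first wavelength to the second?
4.9300

Using Einstein's equation: KE_max = hc/λ - φ

For λ₁ = 186.6 nm:
E₁ = hc/λ₁ = 6.6444 eV
KE₁ = E₁ - φ = 6.6444 - 2.93 = 3.7144 eV

For λ₂ = 336.6 nm:
E₂ = hc/λ₂ = 3.6834 eV
KE₂ = E₂ - φ = 3.6834 - 2.93 = 0.7534 eV

Ratio: KE₁/KE₂ = 3.7144/0.7534 = 4.9300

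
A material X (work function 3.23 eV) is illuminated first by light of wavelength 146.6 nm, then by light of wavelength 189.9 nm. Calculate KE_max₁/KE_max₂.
1.5846

Using Einstein's equation: KE_max = hc/λ - φ

For λ₁ = 146.6 nm:
E₁ = hc/λ₁ = 8.4573 eV
KE₁ = E₁ - φ = 8.4573 - 3.23 = 5.2273 eV

For λ₂ = 189.9 nm:
E₂ = hc/λ₂ = 6.5289 eV
KE₂ = E₂ - φ = 6.5289 - 3.23 = 3.2989 eV

Ratio: KE₁/KE₂ = 5.2273/3.2989 = 1.5846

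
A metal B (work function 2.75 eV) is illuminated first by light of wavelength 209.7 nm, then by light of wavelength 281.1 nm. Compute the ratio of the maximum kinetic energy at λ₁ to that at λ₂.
1.9043

Using Einstein's equation: KE_max = hc/λ - φ

For λ₁ = 209.7 nm:
E₁ = hc/λ₁ = 5.9125 eV
KE₁ = E₁ - φ = 5.9125 - 2.75 = 3.1625 eV

For λ₂ = 281.1 nm:
E₂ = hc/λ₂ = 4.4107 eV
KE₂ = E₂ - φ = 4.4107 - 2.75 = 1.6607 eV

Ratio: KE₁/KE₂ = 3.1625/1.6607 = 1.9043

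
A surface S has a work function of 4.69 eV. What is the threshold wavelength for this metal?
264.36 nm

The threshold wavelength is when the photon energy equals the work function:
hc/λ₀ = φ

Solving for λ₀:
λ₀ = hc/φ = (6.626×10⁻³⁴ J·s)(3×10⁸ m/s) / (4.69 eV × 1.602×10⁻¹⁹ J/eV)
λ₀ = 264.36 nm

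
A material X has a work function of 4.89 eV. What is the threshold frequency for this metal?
1.1824e+15 Hz

The threshold frequency is when the photon energy equals the work function:
hf₀ = φ

Solving for f₀:
f₀ = φ/h = (4.89 eV × 1.602×10⁻¹⁹ J/eV) / (6.626×10⁻³⁴ J·s)
f₀ = 1.1824e+15 Hz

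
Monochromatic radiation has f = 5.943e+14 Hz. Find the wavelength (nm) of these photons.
504.45 nm

Using the wave equation: c = fλ

Solving for wavelength:
λ = c/f = (3×10⁸ m/s) / (5.943e+14 Hz)
λ = 504.45 nm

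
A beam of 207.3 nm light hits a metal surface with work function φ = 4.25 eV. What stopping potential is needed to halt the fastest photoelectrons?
1.7309 V

The stopping potential V_s satisfies: eV_s = KE_max

First, find KE_max using Einstein's equation:
E_photon = hc/λ = 5.9809 eV
KE_max = E_photon - φ = 5.9809 - 4.25 = 1.7309 eV

Since eV_s = KE_max:
V_s = KE_max/e = 1.7309 V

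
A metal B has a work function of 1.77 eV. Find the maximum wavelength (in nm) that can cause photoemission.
700.48 nm

The threshold wavelength is when the photon energy equals the work function:
hc/λ₀ = φ

Solving for λ₀:
λ₀ = hc/φ = (6.626×10⁻³⁴ J·s)(3×10⁸ m/s) / (1.77 eV × 1.602×10⁻¹⁹ J/eV)
λ₀ = 700.48 nm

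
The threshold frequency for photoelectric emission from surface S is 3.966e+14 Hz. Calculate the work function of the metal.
1.64 eV

At the threshold frequency, photon energy equals work function:
φ = hf₀

Calculating:
φ = (6.626×10⁻³⁴ J·s)(3.966e+14 Hz)
φ = 1.64 eV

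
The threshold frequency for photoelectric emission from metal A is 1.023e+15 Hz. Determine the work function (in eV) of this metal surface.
4.23 eV

At the threshold frequency, photon energy equals work function:
φ = hf₀

Calculating:
φ = (6.626×10⁻³⁴ J·s)(1.023e+15 Hz)
φ = 4.23 eV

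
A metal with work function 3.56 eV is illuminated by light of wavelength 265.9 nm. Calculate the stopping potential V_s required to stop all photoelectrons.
1.1028 V

The stopping potential V_s satisfies: eV_s = KE_max

First, find KE_max using Einstein's equation:
E_photon = hc/λ = 4.6628 eV
KE_max = E_photon - φ = 4.6628 - 3.56 = 1.1028 eV

Since eV_s = KE_max:
V_s = KE_max/e = 1.1028 V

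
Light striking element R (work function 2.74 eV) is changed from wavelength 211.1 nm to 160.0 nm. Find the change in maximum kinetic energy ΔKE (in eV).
1.8758 eV

Using Einstein's equation: KE_max = hc/λ - φ

For λ₁ = 211.1 nm:
KE₁ = hc/λ₁ - φ = 5.8732 - 2.74 = 3.1332 eV

For λ₂ = 160.0 nm:
KE₂ = hc/λ₂ - φ = 7.7490 - 2.74 = 5.0090 eV

Change in KE:
ΔKE = KE₂ - KE₁ = 5.0090 - 3.1332 = 1.8758 eV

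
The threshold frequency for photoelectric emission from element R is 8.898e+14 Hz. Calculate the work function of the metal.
3.68 eV

At the threshold frequency, photon energy equals work function:
φ = hf₀

Calculating:
φ = (6.626×10⁻³⁴ J·s)(8.898e+14 Hz)
φ = 3.68 eV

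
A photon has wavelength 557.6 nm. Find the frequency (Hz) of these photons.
5.3765e+14 Hz

Using the wave equation: c = fλ

Solving for frequency:
f = c/λ = (3×10⁸ m/s) / (557.6×10⁻⁹ m)
f = 5.3765e+14 Hz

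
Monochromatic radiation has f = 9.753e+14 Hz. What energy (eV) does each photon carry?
4.0335 eV

Using E = hf:

E = hf = (6.626×10⁻³⁴ J·s)(9.753e+14 Hz)
E = 4.0335 eV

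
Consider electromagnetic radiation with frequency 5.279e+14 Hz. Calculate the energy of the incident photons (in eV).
2.1832 eV

Using E = hf:

E = hf = (6.626×10⁻³⁴ J·s)(5.279e+14 Hz)
E = 2.1832 eV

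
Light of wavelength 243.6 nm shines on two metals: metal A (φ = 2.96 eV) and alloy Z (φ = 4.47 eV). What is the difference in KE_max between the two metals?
1.5100 eV

Using KE_max = hc/λ - φ for each metal:

Photon energy: E = hc/λ = 5.0897 eV

For metal A (φ₁ = 2.96 eV):
KE₁ = E - φ₁ = 5.0897 - 2.96 = 2.1297 eV

For alloy Z (φ₂ = 4.47 eV):
KE₂ = E - φ₂ = 5.0897 - 4.47 = 0.6197 eV

Difference:
ΔKE = KE₁ - KE₂ = 2.1297 - 0.6197 = 1.5100 eV

Note: The difference equals the difference in work functions: 4.47 - 2.96 = 1.51 eV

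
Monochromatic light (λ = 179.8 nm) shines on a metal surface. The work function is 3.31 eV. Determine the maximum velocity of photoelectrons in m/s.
1.1231e+06 m/s

First, find the maximum kinetic energy:
E_photon = hc/λ = 6.8957 eV
KE_max = E_photon - φ = 6.8957 - 3.31 = 3.5857 eV

Convert to Joules: KE_max = 3.5857 × 1.602×10⁻¹⁹ J = 5.7449e-19 J

Then use KE = ½mv² to find velocity:
v = √(2·KE/m) = √(2 × 5.7449e-19 J / 9.109e-31 kg)
v = 1.1231e+06 m/s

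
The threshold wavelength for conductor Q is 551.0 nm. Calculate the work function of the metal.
2.25 eV

At the threshold wavelength, photon energy equals work function:
φ = hc/λ₀

Calculating:
φ = (6.626×10⁻³⁴ J·s)(3×10⁸ m/s) / (551.0×10⁻⁹ m)
φ = 2.25 eV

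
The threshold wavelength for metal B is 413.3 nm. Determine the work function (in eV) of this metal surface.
3.00 eV

At the threshold wavelength, photon energy equals work function:
φ = hc/λ₀

Calculating:
φ = (6.626×10⁻³⁴ J·s)(3×10⁸ m/s) / (413.3×10⁻⁹ m)
φ = 3.00 eV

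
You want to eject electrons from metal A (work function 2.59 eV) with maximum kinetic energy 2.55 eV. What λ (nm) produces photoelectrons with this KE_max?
241.21 nm

From Einstein's equation: KE_max = hc/λ - φ

Rearranging for λ:
hc/λ = KE_max + φ
λ = hc/(KE_max + φ)

Required photon energy:
E_photon = KE_max + φ = 2.55 + 2.59 = 5.14 eV

Required wavelength:
λ = hc/E_photon = (6.626×10⁻³⁴)(3×10⁸) / (5.14 × 1.602×10⁻¹⁹)
λ = 241.21 nm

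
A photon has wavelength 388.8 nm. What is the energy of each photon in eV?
3.1889 eV

Using E = hf = hc/λ:

E = hc/λ = (6.626×10⁻³⁴ J·s)(3×10⁸ m/s) / (388.8×10⁻⁹ m)
E = 3.1889 eV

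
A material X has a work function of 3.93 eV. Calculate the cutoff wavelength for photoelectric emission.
315.48 nm

The threshold wavelength is when the photon energy equals the work function:
hc/λ₀ = φ

Solving for λ₀:
λ₀ = hc/φ = (6.626×10⁻³⁴ J·s)(3×10⁸ m/s) / (3.93 eV × 1.602×10⁻¹⁹ J/eV)
λ₀ = 315.48 nm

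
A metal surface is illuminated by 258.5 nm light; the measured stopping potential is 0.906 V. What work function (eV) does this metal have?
3.89 eV

The stopping potential gives the maximum kinetic energy: KE_max = eV_s = 0.906 eV

From Einstein's photoelectric equation: KE_max = hc/λ - φ
Rearranging: φ = hc/λ - KE_max

Calculate photon energy:
E_photon = hc/λ = (6.626×10⁻³⁴ J·s)(3×10⁸ m/s) / (258.5×10⁻⁹ m) = 4.7963 eV

Therefore:
φ = 4.7963 - 0.906 = 3.89 eV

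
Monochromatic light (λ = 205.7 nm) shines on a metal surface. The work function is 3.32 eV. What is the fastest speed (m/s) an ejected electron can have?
9.7590e+05 m/s

First, find the maximum kinetic energy:
E_photon = hc/λ = 6.0274 eV
KE_max = E_photon - φ = 6.0274 - 3.32 = 2.7074 eV

Convert to Joules: KE_max = 2.7074 × 1.602×10⁻¹⁹ J = 4.3378e-19 J

Then use KE = ½mv² to find velocity:
v = √(2·KE/m) = √(2 × 4.3378e-19 J / 9.109e-31 kg)
v = 9.7590e+05 m/s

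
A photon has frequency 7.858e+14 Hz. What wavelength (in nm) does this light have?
381.51 nm

Using the wave equation: c = fλ

Solving for wavelength:
λ = c/f = (3×10⁸ m/s) / (7.858e+14 Hz)
λ = 381.51 nm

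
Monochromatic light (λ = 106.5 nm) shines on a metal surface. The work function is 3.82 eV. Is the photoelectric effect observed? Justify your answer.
Yes

For photoemission, the photon energy must exceed the work function.

Photon energy: E = hc/λ = 11.6417 eV
Work function: φ = 3.82 eV

Since E_photon (11.6417 eV) > φ (3.82 eV), photoemission WILL occur.
The threshold wavelength is λ₀ = hc/φ = 324.6 nm.
Since 106.5 nm < 324.6 nm, the light has sufficient energy.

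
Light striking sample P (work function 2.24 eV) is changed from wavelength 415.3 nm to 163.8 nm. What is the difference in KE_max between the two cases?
4.5838 eV

Using Einstein's equation: KE_max = hc/λ - φ

For λ₁ = 415.3 nm:
KE₁ = hc/λ₁ - φ = 2.9854 - 2.24 = 0.7454 eV

For λ₂ = 163.8 nm:
KE₂ = hc/λ₂ - φ = 7.5692 - 2.24 = 5.3292 eV

Change in KE:
ΔKE = KE₂ - KE₁ = 5.3292 - 0.7454 = 4.5838 eV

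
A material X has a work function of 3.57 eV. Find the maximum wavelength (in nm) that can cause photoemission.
347.29 nm

The threshold wavelength is when the photon energy equals the work function:
hc/λ₀ = φ

Solving for λ₀:
λ₀ = hc/φ = (6.626×10⁻³⁴ J·s)(3×10⁸ m/s) / (3.57 eV × 1.602×10⁻¹⁹ J/eV)
λ₀ = 347.29 nm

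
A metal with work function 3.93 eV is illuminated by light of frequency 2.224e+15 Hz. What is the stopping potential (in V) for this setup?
5.2677 V

The stopping potential V_s satisfies: eV_s = KE_max

First, find KE_max using Einstein's equation:
E_photon = hf = (6.626×10⁻³⁴ J·s)(2.224e+15 Hz) = 9.1977 eV
KE_max = E_photon - φ = 9.1977 - 3.93 = 5.2677 eV

Since eV_s = KE_max:
V_s = KE_max/e = 5.2677 V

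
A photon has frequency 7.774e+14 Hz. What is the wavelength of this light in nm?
385.63 nm

Using the wave equation: c = fλ

Solving for wavelength:
λ = c/f = (3×10⁸ m/s) / (7.774e+14 Hz)
λ = 385.63 nm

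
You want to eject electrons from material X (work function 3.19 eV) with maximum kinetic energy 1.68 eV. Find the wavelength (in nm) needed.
254.59 nm

From Einstein's equation: KE_max = hc/λ - φ

Rearranging for λ:
hc/λ = KE_max + φ
λ = hc/(KE_max + φ)

Required photon energy:
E_photon = KE_max + φ = 1.68 + 3.19 = 4.87 eV

Required wavelength:
λ = hc/E_photon = (6.626×10⁻³⁴)(3×10⁸) / (4.87 × 1.602×10⁻¹⁹)
λ = 254.59 nm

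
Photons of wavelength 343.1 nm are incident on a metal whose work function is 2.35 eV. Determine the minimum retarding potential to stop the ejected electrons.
1.2636 V

The stopping potential V_s satisfies: eV_s = KE_max

First, find KE_max using Einstein's equation:
E_photon = hc/λ = 3.6136 eV
KE_max = E_photon - φ = 3.6136 - 2.35 = 1.2636 eV

Since eV_s = KE_max:
V_s = KE_max/e = 1.2636 V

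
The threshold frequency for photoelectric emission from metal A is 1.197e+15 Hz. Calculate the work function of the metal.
4.95 eV

At the threshold frequency, photon energy equals work function:
φ = hf₀

Calculating:
φ = (6.626×10⁻³⁴ J·s)(1.197e+15 Hz)
φ = 4.95 eV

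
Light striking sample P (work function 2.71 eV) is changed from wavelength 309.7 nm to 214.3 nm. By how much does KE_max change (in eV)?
1.7822 eV

Using Einstein's equation: KE_max = hc/λ - φ

For λ₁ = 309.7 nm:
KE₁ = hc/λ₁ - φ = 4.0034 - 2.71 = 1.2934 eV

For λ₂ = 214.3 nm:
KE₂ = hc/λ₂ - φ = 5.7855 - 2.71 = 3.0755 eV

Change in KE:
ΔKE = KE₂ - KE₁ = 3.0755 - 1.2934 = 1.7822 eV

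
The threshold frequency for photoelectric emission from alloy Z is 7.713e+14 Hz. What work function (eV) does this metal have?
3.19 eV

At the threshold frequency, photon energy equals work function:
φ = hf₀

Calculating:
φ = (6.626×10⁻³⁴ J·s)(7.713e+14 Hz)
φ = 3.19 eV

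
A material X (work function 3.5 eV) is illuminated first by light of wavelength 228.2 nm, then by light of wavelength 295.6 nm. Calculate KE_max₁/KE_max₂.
2.7842

Using Einstein's equation: KE_max = hc/λ - φ

For λ₁ = 228.2 nm:
E₁ = hc/λ₁ = 5.4331 eV
KE₁ = E₁ - φ = 5.4331 - 3.5 = 1.9331 eV

For λ₂ = 295.6 nm:
E₂ = hc/λ₂ = 4.1943 eV
KE₂ = E₂ - φ = 4.1943 - 3.5 = 0.6943 eV

Ratio: KE₁/KE₂ = 1.9331/0.6943 = 2.7842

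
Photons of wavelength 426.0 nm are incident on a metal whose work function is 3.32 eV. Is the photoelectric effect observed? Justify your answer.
No

For photoemission, the photon energy must exceed the work function.

Photon energy: E = hc/λ = 2.9104 eV
Work function: φ = 3.32 eV

Since E_photon (2.9104 eV) < φ (3.32 eV), photoemission will NOT occur.
The threshold wavelength is λ₀ = hc/φ = 373.4 nm.
Since 426.0 nm > 373.4 nm, the photons lack sufficient energy.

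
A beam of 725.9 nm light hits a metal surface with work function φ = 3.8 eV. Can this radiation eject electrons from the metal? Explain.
No

For photoemission, the photon energy must exceed the work function.

Photon energy: E = hc/λ = 1.7080 eV
Work function: φ = 3.8 eV

Since E_photon (1.7080 eV) < φ (3.8 eV), photoemission will NOT occur.
The threshold wavelength is λ₀ = hc/φ = 326.3 nm.
Since 725.9 nm > 326.3 nm, the photons lack sufficient energy.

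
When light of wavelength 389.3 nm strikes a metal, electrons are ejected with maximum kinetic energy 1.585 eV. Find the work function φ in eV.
1.60 eV

From Einstein's photoelectric equation: KE_max = hf - φ = hc/λ - φ

Rearranging for φ:
φ = hc/λ - KE_max

Calculate photon energy:
E_photon = hc/λ = 3.1848 eV

Therefore:
φ = 3.1848 - 1.585 = 1.60 eV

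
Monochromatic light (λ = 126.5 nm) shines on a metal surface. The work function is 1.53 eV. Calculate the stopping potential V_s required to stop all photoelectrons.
8.2711 V

The stopping potential V_s satisfies: eV_s = KE_max

First, find KE_max using Einstein's equation:
E_photon = hc/λ = 9.8011 eV
KE_max = E_photon - φ = 9.8011 - 1.53 = 8.2711 eV

Since eV_s = KE_max:
V_s = KE_max/e = 8.2711 V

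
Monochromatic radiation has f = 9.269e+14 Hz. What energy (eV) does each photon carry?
3.8334 eV

Using E = hf:

E = hf = (6.626×10⁻³⁴ J·s)(9.269e+14 Hz)
E = 3.8334 eV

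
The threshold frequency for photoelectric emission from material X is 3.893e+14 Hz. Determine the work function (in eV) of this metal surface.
1.61 eV

At the threshold frequency, photon energy equals work function:
φ = hf₀

Calculating:
φ = (6.626×10⁻³⁴ J·s)(3.893e+14 Hz)
φ = 1.61 eV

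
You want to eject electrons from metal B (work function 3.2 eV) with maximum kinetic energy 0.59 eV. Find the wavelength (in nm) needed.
327.14 nm

From Einstein's equation: KE_max = hc/λ - φ

Rearranging for λ:
hc/λ = KE_max + φ
λ = hc/(KE_max + φ)

Required photon energy:
E_photon = KE_max + φ = 0.59 + 3.2 = 3.79 eV

Required wavelength:
λ = hc/E_photon = (6.626×10⁻³⁴)(3×10⁸) / (3.79 × 1.602×10⁻¹⁹)
λ = 327.14 nm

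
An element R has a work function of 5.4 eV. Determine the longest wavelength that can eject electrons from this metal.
229.60 nm

The threshold wavelength is when the photon energy equals the work function:
hc/λ₀ = φ

Solving for λ₀:
λ₀ = hc/φ = (6.626×10⁻³⁴ J·s)(3×10⁸ m/s) / (5.4 eV × 1.602×10⁻¹⁹ J/eV)
λ₀ = 229.60 nm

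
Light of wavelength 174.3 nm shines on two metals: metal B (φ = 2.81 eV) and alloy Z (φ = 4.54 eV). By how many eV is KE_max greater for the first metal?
1.7300 eV

Using KE_max = hc/λ - φ for each metal:

Photon energy: E = hc/λ = 7.1133 eV

For metal B (φ₁ = 2.81 eV):
KE₁ = E - φ₁ = 7.1133 - 2.81 = 4.3033 eV

For alloy Z (φ₂ = 4.54 eV):
KE₂ = E - φ₂ = 7.1133 - 4.54 = 2.5733 eV

Difference:
ΔKE = KE₁ - KE₂ = 4.3033 - 2.5733 = 1.7300 eV

Note: The difference equals the difference in work functions: 4.54 - 2.81 = 1.73 eV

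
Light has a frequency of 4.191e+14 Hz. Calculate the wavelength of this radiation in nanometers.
715.32 nm

Using the wave equation: c = fλ

Solving for wavelength:
λ = c/f = (3×10⁸ m/s) / (4.191e+14 Hz)
λ = 715.32 nm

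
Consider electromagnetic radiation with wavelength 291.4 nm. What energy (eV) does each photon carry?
4.2548 eV

Using E = hf = hc/λ:

E = hc/λ = (6.626×10⁻³⁴ J·s)(3×10⁸ m/s) / (291.4×10⁻⁹ m)
E = 4.2548 eV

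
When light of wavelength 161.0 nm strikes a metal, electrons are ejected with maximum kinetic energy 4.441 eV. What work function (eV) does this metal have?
3.26 eV

From Einstein's photoelectric equation: KE_max = hf - φ = hc/λ - φ

Rearranging for φ:
φ = hc/λ - KE_max

Calculate photon energy:
E_photon = hc/λ = 7.7009 eV

Therefore:
φ = 7.7009 - 4.441 = 3.26 eV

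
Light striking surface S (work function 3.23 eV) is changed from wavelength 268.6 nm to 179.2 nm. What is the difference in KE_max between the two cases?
2.3028 eV

Using Einstein's equation: KE_max = hc/λ - φ

For λ₁ = 268.6 nm:
KE₁ = hc/λ₁ - φ = 4.6159 - 3.23 = 1.3859 eV

For λ₂ = 179.2 nm:
KE₂ = hc/λ₂ - φ = 6.9188 - 3.23 = 3.6888 eV

Change in KE:
ΔKE = KE₂ - KE₁ = 3.6888 - 1.3859 = 2.3028 eV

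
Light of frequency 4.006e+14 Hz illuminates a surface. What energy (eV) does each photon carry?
1.6567 eV

Using E = hf:

E = hf = (6.626×10⁻³⁴ J·s)(4.006e+14 Hz)
E = 1.6567 eV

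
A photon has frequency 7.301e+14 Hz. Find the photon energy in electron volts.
3.0195 eV

Using E = hf:

E = hf = (6.626×10⁻³⁴ J·s)(7.301e+14 Hz)
E = 3.0195 eV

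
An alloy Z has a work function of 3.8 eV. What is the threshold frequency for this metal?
9.1884e+14 Hz

The threshold frequency is when the photon energy equals the work function:
hf₀ = φ

Solving for f₀:
f₀ = φ/h = (3.8 eV × 1.602×10⁻¹⁹ J/eV) / (6.626×10⁻³⁴ J·s)
f₀ = 9.1884e+14 Hz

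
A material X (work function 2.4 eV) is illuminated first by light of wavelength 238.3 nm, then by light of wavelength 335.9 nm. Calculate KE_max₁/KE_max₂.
2.1709

Using Einstein's equation: KE_max = hc/λ - φ

For λ₁ = 238.3 nm:
E₁ = hc/λ₁ = 5.2029 eV
KE₁ = E₁ - φ = 5.2029 - 2.4 = 2.8029 eV

For λ₂ = 335.9 nm:
E₂ = hc/λ₂ = 3.6911 eV
KE₂ = E₂ - φ = 3.6911 - 2.4 = 1.2911 eV

Ratio: KE₁/KE₂ = 2.8029/1.2911 = 2.1709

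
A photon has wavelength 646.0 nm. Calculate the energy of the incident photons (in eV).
1.9193 eV

Using E = hf = hc/λ:

E = hc/λ = (6.626×10⁻³⁴ J·s)(3×10⁸ m/s) / (646.0×10⁻⁹ m)
E = 1.9193 eV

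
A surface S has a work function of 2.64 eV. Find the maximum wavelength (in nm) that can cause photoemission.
469.64 nm

The threshold wavelength is when the photon energy equals the work function:
hc/λ₀ = φ

Solving for λ₀:
λ₀ = hc/φ = (6.626×10⁻³⁴ J·s)(3×10⁸ m/s) / (2.64 eV × 1.602×10⁻¹⁹ J/eV)
λ₀ = 469.64 nm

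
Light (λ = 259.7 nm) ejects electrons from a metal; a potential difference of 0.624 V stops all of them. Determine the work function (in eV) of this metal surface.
4.15 eV

The stopping potential gives the maximum kinetic energy: KE_max = eV_s = 0.624 eV

From Einstein's photoelectric equation: KE_max = hc/λ - φ
Rearranging: φ = hc/λ - KE_max

Calculate photon energy:
E_photon = hc/λ = (6.626×10⁻³⁴ J·s)(3×10⁸ m/s) / (259.7×10⁻⁹ m) = 4.7741 eV

Therefore:
φ = 4.7741 - 0.624 = 4.15 eV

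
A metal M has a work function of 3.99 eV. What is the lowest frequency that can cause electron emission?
9.6478e+14 Hz

The threshold frequency is when the photon energy equals the work function:
hf₀ = φ

Solving for f₀:
f₀ = φ/h = (3.99 eV × 1.602×10⁻¹⁹ J/eV) / (6.626×10⁻³⁴ J·s)
f₀ = 9.6478e+14 Hz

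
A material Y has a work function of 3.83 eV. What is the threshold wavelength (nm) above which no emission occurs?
323.72 nm

The threshold wavelength is when the photon energy equals the work function:
hc/λ₀ = φ

Solving for λ₀:
λ₀ = hc/φ = (6.626×10⁻³⁴ J·s)(3×10⁸ m/s) / (3.83 eV × 1.602×10⁻¹⁹ J/eV)
λ₀ = 323.72 nm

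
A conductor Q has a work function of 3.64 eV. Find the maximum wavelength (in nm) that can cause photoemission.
340.62 nm

The threshold wavelength is when the photon energy equals the work function:
hc/λ₀ = φ

Solving for λ₀:
λ₀ = hc/φ = (6.626×10⁻³⁴ J·s)(3×10⁸ m/s) / (3.64 eV × 1.602×10⁻¹⁹ J/eV)
λ₀ = 340.62 nm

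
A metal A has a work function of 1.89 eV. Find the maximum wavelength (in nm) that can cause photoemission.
656.00 nm

The threshold wavelength is when the photon energy equals the work function:
hc/λ₀ = φ

Solving for λ₀:
λ₀ = hc/φ = (6.626×10⁻³⁴ J·s)(3×10⁸ m/s) / (1.89 eV × 1.602×10⁻¹⁹ J/eV)
λ₀ = 656.00 nm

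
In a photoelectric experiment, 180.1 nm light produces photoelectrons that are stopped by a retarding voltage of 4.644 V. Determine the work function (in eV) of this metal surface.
2.24 eV

The stopping potential gives the maximum kinetic energy: KE_max = eV_s = 4.644 eV

From Einstein's photoelectric equation: KE_max = hc/λ - φ
Rearranging: φ = hc/λ - KE_max

Calculate photon energy:
E_photon = hc/λ = (6.626×10⁻³⁴ J·s)(3×10⁸ m/s) / (180.1×10⁻⁹ m) = 6.8842 eV

Therefore:
φ = 6.8842 - 4.644 = 2.24 eV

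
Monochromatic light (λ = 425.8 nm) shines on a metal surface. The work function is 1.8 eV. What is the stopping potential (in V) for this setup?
1.1118 V

The stopping potential V_s satisfies: eV_s = KE_max

First, find KE_max using Einstein's equation:
E_photon = hc/λ = 2.9118 eV
KE_max = E_photon - φ = 2.9118 - 1.8 = 1.1118 eV

Since eV_s = KE_max:
V_s = KE_max/e = 1.1118 V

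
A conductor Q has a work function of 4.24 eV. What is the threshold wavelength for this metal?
292.42 nm

The threshold wavelength is when the photon energy equals the work function:
hc/λ₀ = φ

Solving for λ₀:
λ₀ = hc/φ = (6.626×10⁻³⁴ J·s)(3×10⁸ m/s) / (4.24 eV × 1.602×10⁻¹⁹ J/eV)
λ₀ = 292.42 nm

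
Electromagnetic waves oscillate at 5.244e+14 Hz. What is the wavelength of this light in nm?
571.69 nm

Using the wave equation: c = fλ

Solving for wavelength:
λ = c/f = (3×10⁸ m/s) / (5.244e+14 Hz)
λ = 571.69 nm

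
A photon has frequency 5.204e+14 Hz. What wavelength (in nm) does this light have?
576.08 nm

Using the wave equation: c = fλ

Solving for wavelength:
λ = c/f = (3×10⁸ m/s) / (5.204e+14 Hz)
λ = 576.08 nm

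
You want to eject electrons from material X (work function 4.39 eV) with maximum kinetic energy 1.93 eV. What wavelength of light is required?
196.18 nm

From Einstein's equation: KE_max = hc/λ - φ

Rearranging for λ:
hc/λ = KE_max + φ
λ = hc/(KE_max + φ)

Required photon energy:
E_photon = KE_max + φ = 1.93 + 4.39 = 6.32 eV

Required wavelength:
λ = hc/E_photon = (6.626×10⁻³⁴)(3×10⁸) / (6.32 × 1.602×10⁻¹⁹)
λ = 196.18 nm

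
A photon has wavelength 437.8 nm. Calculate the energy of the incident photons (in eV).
2.8320 eV

Using E = hf = hc/λ:

E = hc/λ = (6.626×10⁻³⁴ J·s)(3×10⁸ m/s) / (437.8×10⁻⁹ m)
E = 2.8320 eV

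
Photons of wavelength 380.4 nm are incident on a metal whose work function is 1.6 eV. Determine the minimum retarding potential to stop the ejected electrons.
1.6593 V

The stopping potential V_s satisfies: eV_s = KE_max

First, find KE_max using Einstein's equation:
E_photon = hc/λ = 3.2593 eV
KE_max = E_photon - φ = 3.2593 - 1.6 = 1.6593 eV

Since eV_s = KE_max:
V_s = KE_max/e = 1.6593 V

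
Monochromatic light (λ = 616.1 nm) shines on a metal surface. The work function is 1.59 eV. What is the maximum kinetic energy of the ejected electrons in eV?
0.4224 eV

Using Einstein's photoelectric equation: KE_max = hf - φ = hc/λ - φ

First, calculate the photon energy:
E_photon = hc/λ = (6.626×10⁻³⁴ J·s)(3×10⁸ m/s) / (616.1×10⁻⁹ m)
E_photon = 2.0124 eV

Then, the maximum kinetic energy:
KE_max = E_photon - φ = 2.0124 eV - 1.59 eV = 0.4224 eV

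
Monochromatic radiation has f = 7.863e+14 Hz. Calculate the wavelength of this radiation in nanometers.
381.27 nm

Using the wave equation: c = fλ

Solving for wavelength:
λ = c/f = (3×10⁸ m/s) / (7.863e+14 Hz)
λ = 381.27 nm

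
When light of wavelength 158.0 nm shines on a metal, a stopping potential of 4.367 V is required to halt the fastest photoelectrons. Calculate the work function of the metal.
3.48 eV

The stopping potential gives the maximum kinetic energy: KE_max = eV_s = 4.367 eV

From Einstein's photoelectric equation: KE_max = hc/λ - φ
Rearranging: φ = hc/λ - KE_max

Calculate photon energy:
E_photon = hc/λ = (6.626×10⁻³⁴ J·s)(3×10⁸ m/s) / (158.0×10⁻⁹ m) = 7.8471 eV

Therefore:
φ = 7.8471 - 4.367 = 3.48 eV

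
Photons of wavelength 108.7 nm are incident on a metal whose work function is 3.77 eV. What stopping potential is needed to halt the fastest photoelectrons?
7.6361 V

The stopping potential V_s satisfies: eV_s = KE_max

First, find KE_max using Einstein's equation:
E_photon = hc/λ = 11.4061 eV
KE_max = E_photon - φ = 11.4061 - 3.77 = 7.6361 eV

Since eV_s = KE_max:
V_s = KE_max/e = 7.6361 V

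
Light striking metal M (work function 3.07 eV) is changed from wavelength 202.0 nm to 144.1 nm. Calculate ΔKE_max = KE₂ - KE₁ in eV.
2.4662 eV

Using Einstein's equation: KE_max = hc/λ - φ

For λ₁ = 202.0 nm:
KE₁ = hc/λ₁ - φ = 6.1378 - 3.07 = 3.0678 eV

For λ₂ = 144.1 nm:
KE₂ = hc/λ₂ - φ = 8.6040 - 3.07 = 5.5340 eV

Change in KE:
ΔKE = KE₂ - KE₁ = 5.5340 - 3.0678 = 2.4662 eV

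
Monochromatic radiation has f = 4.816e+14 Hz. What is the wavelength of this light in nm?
622.49 nm

Using the wave equation: c = fλ

Solving for wavelength:
λ = c/f = (3×10⁸ m/s) / (4.816e+14 Hz)
λ = 622.49 nm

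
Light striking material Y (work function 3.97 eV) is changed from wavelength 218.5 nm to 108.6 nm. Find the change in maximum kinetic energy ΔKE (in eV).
5.7423 eV

Using Einstein's equation: KE_max = hc/λ - φ

For λ₁ = 218.5 nm:
KE₁ = hc/λ₁ - φ = 5.6743 - 3.97 = 1.7043 eV

For λ₂ = 108.6 nm:
KE₂ = hc/λ₂ - φ = 11.4166 - 3.97 = 7.4466 eV

Change in KE:
ΔKE = KE₂ - KE₁ = 7.4466 - 1.7043 = 5.7423 eV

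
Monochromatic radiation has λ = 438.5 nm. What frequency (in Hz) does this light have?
6.8368e+14 Hz

Using the wave equation: c = fλ

Solving for frequency:
f = c/λ = (3×10⁸ m/s) / (438.5×10⁻⁹ m)
f = 6.8368e+14 Hz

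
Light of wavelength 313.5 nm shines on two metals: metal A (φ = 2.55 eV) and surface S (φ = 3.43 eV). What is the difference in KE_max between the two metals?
0.8800 eV

Using KE_max = hc/λ - φ for each metal:

Photon energy: E = hc/λ = 3.9548 eV

For metal A (φ₁ = 2.55 eV):
KE₁ = E - φ₁ = 3.9548 - 2.55 = 1.4048 eV

For surface S (φ₂ = 3.43 eV):
KE₂ = E - φ₂ = 3.9548 - 3.43 = 0.5248 eV

Difference:
ΔKE = KE₁ - KE₂ = 1.4048 - 0.5248 = 0.8800 eV

Note: The difference equals the difference in work functions: 3.43 - 2.55 = 0.88 eV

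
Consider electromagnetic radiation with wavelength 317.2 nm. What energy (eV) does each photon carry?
3.9087 eV

Using E = hf = hc/λ:

E = hc/λ = (6.626×10⁻³⁴ J·s)(3×10⁸ m/s) / (317.2×10⁻⁹ m)
E = 3.9087 eV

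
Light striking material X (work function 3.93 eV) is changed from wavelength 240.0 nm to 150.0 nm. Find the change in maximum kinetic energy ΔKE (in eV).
3.0996 eV

Using Einstein's equation: KE_max = hc/λ - φ

For λ₁ = 240.0 nm:
KE₁ = hc/λ₁ - φ = 5.1660 - 3.93 = 1.2360 eV

For λ₂ = 150.0 nm:
KE₂ = hc/λ₂ - φ = 8.2656 - 3.93 = 4.3356 eV

Change in KE:
ΔKE = KE₂ - KE₁ = 4.3356 - 1.2360 = 3.0996 eV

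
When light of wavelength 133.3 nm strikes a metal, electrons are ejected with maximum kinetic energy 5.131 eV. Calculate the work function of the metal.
4.17 eV

From Einstein's photoelectric equation: KE_max = hf - φ = hc/λ - φ

Rearranging for φ:
φ = hc/λ - KE_max

Calculate photon energy:
E_photon = hc/λ = 9.3011 eV

Therefore:
φ = 9.3011 - 5.131 = 4.17 eV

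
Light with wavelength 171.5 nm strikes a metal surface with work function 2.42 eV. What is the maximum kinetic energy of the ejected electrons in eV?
4.8094 eV

Using Einstein's photoelectric equation: KE_max = hf - φ = hc/λ - φ

First, calculate the photon energy:
E_photon = hc/λ = (6.626×10⁻³⁴ J·s)(3×10⁸ m/s) / (171.5×10⁻⁹ m)
E_photon = 7.2294 eV

Then, the maximum kinetic energy:
KE_max = E_photon - φ = 7.2294 eV - 2.42 eV = 4.8094 eV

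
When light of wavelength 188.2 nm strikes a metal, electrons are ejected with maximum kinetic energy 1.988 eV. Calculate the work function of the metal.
4.60 eV

From Einstein's photoelectric equation: KE_max = hf - φ = hc/λ - φ

Rearranging for φ:
φ = hc/λ - KE_max

Calculate photon energy:
E_photon = hc/λ = 6.5879 eV

Therefore:
φ = 6.5879 - 1.988 = 4.60 eV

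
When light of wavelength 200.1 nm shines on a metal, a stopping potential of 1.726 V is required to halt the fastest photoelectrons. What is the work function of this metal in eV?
4.47 eV

The stopping potential gives the maximum kinetic energy: KE_max = eV_s = 1.726 eV

From Einstein's photoelectric equation: KE_max = hc/λ - φ
Rearranging: φ = hc/λ - KE_max

Calculate photon energy:
E_photon = hc/λ = (6.626×10⁻³⁴ J·s)(3×10⁸ m/s) / (200.1×10⁻⁹ m) = 6.1961 eV

Therefore:
φ = 6.1961 - 1.726 = 4.47 eV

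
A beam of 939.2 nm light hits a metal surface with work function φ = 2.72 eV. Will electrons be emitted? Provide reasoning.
No

For photoemission, the photon energy must exceed the work function.

Photon energy: E = hc/λ = 1.3201 eV
Work function: φ = 2.72 eV

Since E_photon (1.3201 eV) < φ (2.72 eV), photoemission will NOT occur.
The threshold wavelength is λ₀ = hc/φ = 455.8 nm.
Since 939.2 nm > 455.8 nm, the photons lack sufficient energy.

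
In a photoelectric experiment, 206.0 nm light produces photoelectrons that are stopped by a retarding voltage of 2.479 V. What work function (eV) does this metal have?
3.54 eV

The stopping potential gives the maximum kinetic energy: KE_max = eV_s = 2.479 eV

From Einstein's photoelectric equation: KE_max = hc/λ - φ
Rearranging: φ = hc/λ - KE_max

Calculate photon energy:
E_photon = hc/λ = (6.626×10⁻³⁴ J·s)(3×10⁸ m/s) / (206.0×10⁻⁹ m) = 6.0187 eV

Therefore:
φ = 6.0187 - 2.479 = 3.54 eV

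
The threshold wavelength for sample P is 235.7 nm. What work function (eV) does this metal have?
5.26 eV

At the threshold wavelength, photon energy equals work function:
φ = hc/λ₀

Calculating:
φ = (6.626×10⁻³⁴ J·s)(3×10⁸ m/s) / (235.7×10⁻⁹ m)
φ = 5.26 eV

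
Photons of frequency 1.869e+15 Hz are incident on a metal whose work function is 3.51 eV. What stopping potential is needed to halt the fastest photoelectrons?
4.2196 V

The stopping potential V_s satisfies: eV_s = KE_max

First, find KE_max using Einstein's equation:
E_photon = hf = (6.626×10⁻³⁴ J·s)(1.869e+15 Hz) = 7.7296 eV
KE_max = E_photon - φ = 7.7296 - 3.51 = 4.2196 eV

Since eV_s = KE_max:
V_s = KE_max/e = 4.2196 V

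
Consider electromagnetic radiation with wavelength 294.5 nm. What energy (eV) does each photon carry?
4.2100 eV

Using E = hf = hc/λ:

E = hc/λ = (6.626×10⁻³⁴ J·s)(3×10⁸ m/s) / (294.5×10⁻⁹ m)
E = 4.2100 eV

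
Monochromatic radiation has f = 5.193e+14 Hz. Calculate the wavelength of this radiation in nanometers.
577.30 nm

Using the wave equation: c = fλ

Solving for wavelength:
λ = c/f = (3×10⁸ m/s) / (5.193e+14 Hz)
λ = 577.30 nm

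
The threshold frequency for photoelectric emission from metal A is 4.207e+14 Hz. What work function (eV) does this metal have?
1.74 eV

At the threshold frequency, photon energy equals work function:
φ = hf₀

Calculating:
φ = (6.626×10⁻³⁴ J·s)(4.207e+14 Hz)
φ = 1.74 eV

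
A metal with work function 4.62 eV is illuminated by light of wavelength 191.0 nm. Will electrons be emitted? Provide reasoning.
Yes

For photoemission, the photon energy must exceed the work function.

Photon energy: E = hc/λ = 6.4913 eV
Work function: φ = 4.62 eV

Since E_photon (6.4913 eV) > φ (4.62 eV), photoemission WILL occur.
The threshold wavelength is λ₀ = hc/φ = 268.4 nm.
Since 191.0 nm < 268.4 nm, the light has sufficient energy.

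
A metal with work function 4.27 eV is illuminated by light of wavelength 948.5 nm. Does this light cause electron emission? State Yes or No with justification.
No

For photoemission, the photon energy must exceed the work function.

Photon energy: E = hc/λ = 1.3072 eV
Work function: φ = 4.27 eV

Since E_photon (1.3072 eV) < φ (4.27 eV), photoemission will NOT occur.
The threshold wavelength is λ₀ = hc/φ = 290.4 nm.
Since 948.5 nm > 290.4 nm, the photons lack sufficient energy.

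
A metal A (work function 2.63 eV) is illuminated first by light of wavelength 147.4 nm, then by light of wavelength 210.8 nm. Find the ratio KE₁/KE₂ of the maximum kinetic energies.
1.7780

Using Einstein's equation: KE_max = hc/λ - φ

For λ₁ = 147.4 nm:
E₁ = hc/λ₁ = 8.4114 eV
KE₁ = E₁ - φ = 8.4114 - 2.63 = 5.7814 eV

For λ₂ = 210.8 nm:
E₂ = hc/λ₂ = 5.8816 eV
KE₂ = E₂ - φ = 5.8816 - 2.63 = 3.2516 eV

Ratio: KE₁/KE₂ = 5.7814/3.2516 = 1.7780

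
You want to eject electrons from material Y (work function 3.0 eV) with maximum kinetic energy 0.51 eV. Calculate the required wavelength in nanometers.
353.23 nm

From Einstein's equation: KE_max = hc/λ - φ

Rearranging for λ:
hc/λ = KE_max + φ
λ = hc/(KE_max + φ)

Required photon energy:
E_photon = KE_max + φ = 0.51 + 3.0 = 3.51 eV

Required wavelength:
λ = hc/E_photon = (6.626×10⁻³⁴)(3×10⁸) / (3.51 × 1.602×10⁻¹⁹)
λ = 353.23 nm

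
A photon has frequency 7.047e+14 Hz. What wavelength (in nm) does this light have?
425.42 nm

Using the wave equation: c = fλ

Solving for wavelength:
λ = c/f = (3×10⁸ m/s) / (7.047e+14 Hz)
λ = 425.42 nm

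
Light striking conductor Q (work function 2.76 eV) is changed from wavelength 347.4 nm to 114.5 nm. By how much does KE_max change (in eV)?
7.2594 eV

Using Einstein's equation: KE_max = hc/λ - φ

For λ₁ = 347.4 nm:
KE₁ = hc/λ₁ - φ = 3.5689 - 2.76 = 0.8089 eV

For λ₂ = 114.5 nm:
KE₂ = hc/λ₂ - φ = 10.8283 - 2.76 = 8.0683 eV

Change in KE:
ΔKE = KE₂ - KE₁ = 8.0683 - 0.8089 = 7.2594 eV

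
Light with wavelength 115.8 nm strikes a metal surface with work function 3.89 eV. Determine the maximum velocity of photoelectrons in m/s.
1.5485e+06 m/s

First, find the maximum kinetic energy:
E_photon = hc/λ = 10.7068 eV
KE_max = E_photon - φ = 10.7068 - 3.89 = 6.8168 eV

Convert to Joules: KE_max = 6.8168 × 1.602×10⁻¹⁹ J = 1.0922e-18 J

Then use KE = ½mv² to find velocity:
v = √(2·KE/m) = √(2 × 1.0922e-18 J / 9.109e-31 kg)
v = 1.5485e+06 m/s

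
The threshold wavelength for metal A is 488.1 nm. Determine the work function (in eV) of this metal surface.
2.54 eV

At the threshold wavelength, photon energy equals work function:
φ = hc/λ₀

Calculating:
φ = (6.626×10⁻³⁴ J·s)(3×10⁸ m/s) / (488.1×10⁻⁹ m)
φ = 2.54 eV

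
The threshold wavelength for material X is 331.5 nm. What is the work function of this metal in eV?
3.74 eV

At the threshold wavelength, photon energy equals work function:
φ = hc/λ₀

Calculating:
φ = (6.626×10⁻³⁴ J·s)(3×10⁸ m/s) / (331.5×10⁻⁹ m)
φ = 3.74 eV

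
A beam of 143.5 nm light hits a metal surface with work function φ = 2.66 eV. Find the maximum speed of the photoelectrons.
1.4504e+06 m/s

First, find the maximum kinetic energy:
E_photon = hc/λ = 8.6400 eV
KE_max = E_photon - φ = 8.6400 - 2.66 = 5.9800 eV

Convert to Joules: KE_max = 5.9800 × 1.602×10⁻¹⁹ J = 9.5810e-19 J

Then use KE = ½mv² to find velocity:
v = √(2·KE/m) = √(2 × 9.5810e-19 J / 9.109e-31 kg)
v = 1.4504e+06 m/s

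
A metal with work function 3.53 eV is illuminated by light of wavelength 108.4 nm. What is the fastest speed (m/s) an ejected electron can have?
1.6678e+06 m/s

First, find the maximum kinetic energy:
E_photon = hc/λ = 11.4377 eV
KE_max = E_photon - φ = 11.4377 - 3.53 = 7.9077 eV

Convert to Joules: KE_max = 7.9077 × 1.602×10⁻¹⁹ J = 1.2669e-18 J

Then use KE = ½mv² to find velocity:
v = √(2·KE/m) = √(2 × 1.2669e-18 J / 9.109e-31 kg)
v = 1.6678e+06 m/s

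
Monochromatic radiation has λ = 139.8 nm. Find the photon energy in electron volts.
8.8687 eV

Using E = hf = hc/λ:

E = hc/λ = (6.626×10⁻³⁴ J·s)(3×10⁸ m/s) / (139.8×10⁻⁹ m)
E = 8.8687 eV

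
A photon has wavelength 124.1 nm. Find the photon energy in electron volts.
9.9907 eV

Using E = hf = hc/λ:

E = hc/λ = (6.626×10⁻³⁴ J·s)(3×10⁸ m/s) / (124.1×10⁻⁹ m)
E = 9.9907 eV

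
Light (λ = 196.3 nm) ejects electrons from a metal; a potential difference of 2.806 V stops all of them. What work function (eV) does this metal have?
3.51 eV

The stopping potential gives the maximum kinetic energy: KE_max = eV_s = 2.806 eV

From Einstein's photoelectric equation: KE_max = hc/λ - φ
Rearranging: φ = hc/λ - KE_max

Calculate photon energy:
E_photon = hc/λ = (6.626×10⁻³⁴ J·s)(3×10⁸ m/s) / (196.3×10⁻⁹ m) = 6.3161 eV

Therefore:
φ = 6.3161 - 2.806 = 3.51 eV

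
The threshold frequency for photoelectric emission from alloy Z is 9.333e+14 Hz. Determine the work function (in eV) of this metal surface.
3.86 eV

At the threshold frequency, photon energy equals work function:
φ = hf₀

Calculating:
φ = (6.626×10⁻³⁴ J·s)(9.333e+14 Hz)
φ = 3.86 eV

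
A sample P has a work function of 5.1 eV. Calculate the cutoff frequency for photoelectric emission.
1.2332e+15 Hz

The threshold frequency is when the photon energy equals the work function:
hf₀ = φ

Solving for f₀:
f₀ = φ/h = (5.1 eV × 1.602×10⁻¹⁹ J/eV) / (6.626×10⁻³⁴ J·s)
f₀ = 1.2332e+15 Hz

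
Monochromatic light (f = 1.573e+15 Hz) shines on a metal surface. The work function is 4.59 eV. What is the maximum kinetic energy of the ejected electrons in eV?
1.9154 eV

Using Einstein's photoelectric equation: KE_max = hf - φ

First, calculate the photon energy:
E_photon = hf = (6.626×10⁻³⁴ J·s)(1.573e+15 Hz)
E_photon = 6.5054 eV

Then, the maximum kinetic energy:
KE_max = E_photon - φ = 6.5054 eV - 4.59 eV = 1.9154 eV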